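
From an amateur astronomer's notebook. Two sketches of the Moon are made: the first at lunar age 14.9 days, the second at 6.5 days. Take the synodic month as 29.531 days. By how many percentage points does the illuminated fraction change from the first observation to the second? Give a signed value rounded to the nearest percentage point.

-59 percentage points

First observation: θ = 360°·14.9/29.531 = 181.6°, so f = 1.000.
Second observation: θ = 79.2°, f = 0.407.
Δf = 0.407 − 1.000 = -0.593, i.e. -59 pp.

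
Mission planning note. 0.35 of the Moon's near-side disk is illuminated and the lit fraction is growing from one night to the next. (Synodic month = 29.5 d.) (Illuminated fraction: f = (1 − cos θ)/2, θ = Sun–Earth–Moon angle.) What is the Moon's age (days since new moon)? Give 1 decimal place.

5.9 days

cos θ = 1 − 2f = 0.300, giving a principal value of 72.5°.
Waxing ⇒ before full, so θ = 72.5°.
That fraction of the synodic month is 72.5/360 × 29.5 d ≈ 5.94 d.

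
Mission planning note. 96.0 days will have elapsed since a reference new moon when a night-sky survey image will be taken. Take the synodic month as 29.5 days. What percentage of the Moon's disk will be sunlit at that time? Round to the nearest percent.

96.0/29.5 = 3.254 lunations, so 3 complete cycles and 7.50 d into the next.
Phase angle: θ = 360°·(7.50 d)/(29.5 d) = 91.5°.
Illuminated fraction = (1 − cos 91.5°)/2 = (1 − (-0.027))/2 ≈ 0.513, so 51%.

51%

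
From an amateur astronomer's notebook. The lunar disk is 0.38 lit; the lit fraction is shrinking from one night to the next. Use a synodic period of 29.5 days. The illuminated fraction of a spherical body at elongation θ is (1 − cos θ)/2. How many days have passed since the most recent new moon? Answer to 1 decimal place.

From f = (1 − cos θ)/2: cos θ = 1 − 2×0.38 = 0.240; arccos → 76.1°.
A waning Moon lies in 180°–360°, so θ = 360° − 76.1° = 283.9°.
That fraction of the synodic month is 283.9/360 × 29.5 d ≈ 23.26 d.

23.3 days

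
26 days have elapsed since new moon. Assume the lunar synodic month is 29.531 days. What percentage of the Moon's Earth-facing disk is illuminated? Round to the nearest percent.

13%

The Moon has covered 26/29.531 of its cycle, so θ ≈ 360° × 26/29.531 = 317.0°.
Illuminated fraction = (1 − cos 317.0°)/2 = (1 − 0.731)/2 ≈ 0.135, so 13%.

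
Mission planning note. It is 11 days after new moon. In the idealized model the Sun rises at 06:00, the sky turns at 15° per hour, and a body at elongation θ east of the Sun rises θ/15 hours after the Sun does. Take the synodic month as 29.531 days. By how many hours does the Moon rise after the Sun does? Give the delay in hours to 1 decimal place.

The Moon has covered 11/29.531 of its cycle, so θ ≈ 360° × 11/29.531 = 134.1°.
At 15° of sky rotation per hour, 134.1° corresponds to a 8.94 h lag.
So the Moon rises 8.94 h after the Sun.

8.9 h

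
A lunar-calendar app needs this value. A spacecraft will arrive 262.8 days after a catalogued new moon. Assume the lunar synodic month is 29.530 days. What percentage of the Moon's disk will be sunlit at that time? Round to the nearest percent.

262.8 d spans 8 complete synodic months (8 × 29.530 = 236.24 d) plus 26.56 d.
Elongation θ = 360° × 26.56/29.530 ≈ 323.8°.
cos 323.8° = 0.807, so f = (1 − 0.807)/2 = 0.097, so 10%.

10%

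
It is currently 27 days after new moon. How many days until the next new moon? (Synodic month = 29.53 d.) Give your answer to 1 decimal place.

The next new moon completes the synodic month: 29.53 − 27 = 2.530 days.

2.5 days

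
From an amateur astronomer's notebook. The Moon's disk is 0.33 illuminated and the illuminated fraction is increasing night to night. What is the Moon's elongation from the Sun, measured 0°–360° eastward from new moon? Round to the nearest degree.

cos θ = 1 − 2f = 0.340, giving a principal value of 70.1°.
The Moon is waxing (0°–180°), so θ = 70.1° directly.

70°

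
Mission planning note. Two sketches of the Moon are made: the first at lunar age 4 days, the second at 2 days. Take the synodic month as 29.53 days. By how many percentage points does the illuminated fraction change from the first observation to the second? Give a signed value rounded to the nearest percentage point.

-13 percentage points

First observation: θ = 360°·4/29.53 = 48.8°, so f = 0.170.
Second observation: θ = 24.4°, f = 0.045.
Δf = 0.045 − 0.170 = -0.126, i.e. -13 pp.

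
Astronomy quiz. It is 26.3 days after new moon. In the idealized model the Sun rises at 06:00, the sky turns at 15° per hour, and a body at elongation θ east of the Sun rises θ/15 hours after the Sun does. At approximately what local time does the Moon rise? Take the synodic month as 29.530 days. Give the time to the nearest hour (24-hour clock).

The Moon has covered 26.3/29.530 of its cycle, so θ ≈ 360° × 26.3/29.530 = 320.6°.
The Moon trails the Sun by θ/15 = 320.6/15 ≈ 21.37 hours.
06:00 + 21.37 h ≈ 03:22 → 03:00 to the nearest hour.

03:00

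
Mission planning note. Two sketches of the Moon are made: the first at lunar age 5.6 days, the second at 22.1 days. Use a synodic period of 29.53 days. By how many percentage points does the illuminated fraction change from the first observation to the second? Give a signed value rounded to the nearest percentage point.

+19 percentage points

First observation: θ = 360°·5.6/29.53 = 68.3°, so f = 0.315.
Second observation: θ = 269.4°, f = 0.505.
Δf = 0.505 − 0.315 = +0.190, i.e. +19 pp.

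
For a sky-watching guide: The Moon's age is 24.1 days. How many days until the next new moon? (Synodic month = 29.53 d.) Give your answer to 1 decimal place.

5.4 days

The next new moon completes the synodic month: 29.53 − 24.1 = 5.430 days.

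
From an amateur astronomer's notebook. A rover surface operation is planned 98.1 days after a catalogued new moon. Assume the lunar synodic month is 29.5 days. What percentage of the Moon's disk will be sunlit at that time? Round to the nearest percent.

98.1 d spans 3 complete synodic months (3 × 29.5 = 88.50 d) plus 9.60 d.
The Moon has covered 9.60/29.5 of its cycle, so θ ≈ 360° × 9.60/29.5 = 117.2°.
cos 117.2° = (-0.456), so f = (1 − (-0.456))/2 = 0.728, so 73%.

73%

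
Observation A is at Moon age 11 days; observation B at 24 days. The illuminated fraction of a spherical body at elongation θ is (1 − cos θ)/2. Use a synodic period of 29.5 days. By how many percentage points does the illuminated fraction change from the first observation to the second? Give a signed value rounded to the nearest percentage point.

θ₁ = 360° × 11/29.5 = 134.2°, f₁ = (1 − cos θ₁)/2 = 0.849.
θ₂ = 360° × 24/29.5 = 292.9°, f₂ = (1 − cos θ₂)/2 = 0.306.
Change = f₂ − f₁ = -0.543 → -54 percentage points.

-54 pp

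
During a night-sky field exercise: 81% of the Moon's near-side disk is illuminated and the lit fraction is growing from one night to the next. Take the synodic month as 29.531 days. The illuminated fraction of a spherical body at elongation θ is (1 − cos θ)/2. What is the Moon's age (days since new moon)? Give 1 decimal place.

cos θ = 1 − 2f = -0.620, giving a principal value of 128.3°.
Before full moon the principal value applies: θ = 128.3°.
At 360°/29.531 d per day, 128.3° corresponds to 10.53 days.

10.5 days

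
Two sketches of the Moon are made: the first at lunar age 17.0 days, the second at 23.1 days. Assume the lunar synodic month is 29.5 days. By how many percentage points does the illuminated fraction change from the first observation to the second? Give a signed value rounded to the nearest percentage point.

-55 percentage points

First observation: θ = 360°·17.0/29.5 = 207.5°, so f = 0.944.
Second observation: θ = 281.9°, f = 0.397.
Δf = 0.397 − 0.944 = -0.547, i.e. -55 pp.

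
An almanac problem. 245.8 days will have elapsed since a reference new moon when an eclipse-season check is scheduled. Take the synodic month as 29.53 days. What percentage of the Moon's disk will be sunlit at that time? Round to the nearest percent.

72%

245.8/29.53 = 8.324 lunations, so 8 complete cycles and 9.56 d into the next.
Elongation θ = 360° × 9.56/29.53 ≈ 116.5°.
cos 116.5° = (-0.447), so f = (1 − (-0.447))/2 = 0.723, so 72%.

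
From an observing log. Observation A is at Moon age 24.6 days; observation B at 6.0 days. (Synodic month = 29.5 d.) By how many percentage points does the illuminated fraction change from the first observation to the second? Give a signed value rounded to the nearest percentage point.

+11 pp

θ₁ = 360° × 24.6/29.5 = 300.2°, f₁ = (1 − cos θ₁)/2 = 0.248.
θ₂ = 360° × 6.0/29.5 = 73.2°, f₂ = (1 − cos θ₂)/2 = 0.356.
Change = f₂ − f₁ = +0.107 → +11 percentage points.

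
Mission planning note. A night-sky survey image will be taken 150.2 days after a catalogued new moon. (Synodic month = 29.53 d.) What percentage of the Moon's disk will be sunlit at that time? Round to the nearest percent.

150.2 d spans 5 complete synodic months (5 × 29.53 = 147.65 d) plus 2.55 d.
Phase angle: θ = 360°·(2.55 d)/(29.53 d) = 31.1°.
cos 31.1° = 0.856, so f = (1 − 0.856)/2 = 0.072, so 7%.

7%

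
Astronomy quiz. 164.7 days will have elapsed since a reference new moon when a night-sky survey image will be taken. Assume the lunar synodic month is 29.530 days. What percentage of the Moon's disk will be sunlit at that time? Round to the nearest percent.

164.7 d spans 5 complete synodic months (5 × 29.530 = 147.65 d) plus 17.05 d.
Phase angle: θ = 360°·(17.05 d)/(29.530 d) = 207.9°.
Illuminated fraction = (1 − cos 207.9°)/2 = (1 − (-0.884))/2 ≈ 0.942, so 94%.

94%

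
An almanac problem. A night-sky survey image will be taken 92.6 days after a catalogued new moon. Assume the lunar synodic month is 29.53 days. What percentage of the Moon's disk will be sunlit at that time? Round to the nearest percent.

17%

92.6 d spans 3 complete synodic months (3 × 29.53 = 88.59 d) plus 4.01 d.
Elongation θ = 360° × 4.01/29.53 ≈ 48.9°.
With cos θ = 0.658, the lit fraction is (1 − 0.658)/2 ≈ 0.171, so 17%.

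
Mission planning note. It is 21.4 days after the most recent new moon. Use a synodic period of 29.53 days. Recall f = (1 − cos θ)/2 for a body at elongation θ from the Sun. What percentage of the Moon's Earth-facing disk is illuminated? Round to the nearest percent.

58%

Phase angle: θ = 360°·(21.4 d)/(29.53 d) = 260.9°.
With cos θ = (-0.158), the lit fraction is (1 − (-0.158))/2 ≈ 0.579, so 58%.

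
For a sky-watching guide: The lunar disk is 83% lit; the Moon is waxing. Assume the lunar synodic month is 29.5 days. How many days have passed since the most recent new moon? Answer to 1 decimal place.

10.8 days

cos θ = 1 − 2f = -0.660, giving a principal value of 131.3°.
The Moon is waxing (0°–180°), so θ = 131.3° directly.
Age = 29.5 × 131.3°/360° ≈ 10.76 days.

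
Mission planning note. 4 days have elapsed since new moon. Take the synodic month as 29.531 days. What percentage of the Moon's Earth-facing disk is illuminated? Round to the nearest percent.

17%

Phase angle: θ = 360°·(4 d)/(29.531 d) = 48.8°.
With cos θ = 0.659, the lit fraction is (1 − 0.659)/2 ≈ 0.170, so 17%.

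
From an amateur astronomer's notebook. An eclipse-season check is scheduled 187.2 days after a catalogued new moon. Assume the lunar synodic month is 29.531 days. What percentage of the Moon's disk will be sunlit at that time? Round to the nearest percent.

77%

Reduce mod P: 187.2 − 6×29.531 = 10.01 d into the current lunation.
Elongation θ = 360° × 10.01/29.531 ≈ 122.1°.
cos 122.1° = (-0.531), so f = (1 − (-0.531))/2 = 0.766, so 77%.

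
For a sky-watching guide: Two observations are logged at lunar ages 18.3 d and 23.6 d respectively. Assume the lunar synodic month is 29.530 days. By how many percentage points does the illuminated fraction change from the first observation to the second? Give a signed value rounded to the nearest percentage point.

-52 pp

θ₁ = 360° × 18.3/29.530 = 223.1°, f₁ = (1 − cos θ₁)/2 = 0.865.
θ₂ = 360° × 23.6/29.530 = 287.7°, f₂ = (1 − cos θ₂)/2 = 0.348.
Change = f₂ − f₁ = -0.517 → -52 percentage points.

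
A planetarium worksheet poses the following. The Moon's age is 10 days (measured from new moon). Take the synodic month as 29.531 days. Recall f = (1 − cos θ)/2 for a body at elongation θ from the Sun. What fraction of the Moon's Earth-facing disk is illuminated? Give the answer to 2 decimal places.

The Moon has covered 10/29.531 of its cycle, so θ ≈ 360° × 10/29.531 = 121.9°.
With cos θ = (-0.529), the lit fraction is (1 − (-0.529))/2 ≈ 0.764.

0.76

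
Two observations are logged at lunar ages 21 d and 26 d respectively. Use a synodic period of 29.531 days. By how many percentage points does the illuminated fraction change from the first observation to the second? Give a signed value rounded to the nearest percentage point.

-49 pp

θ₁ = 360° × 21/29.531 = 256.0°, f₁ = (1 − cos θ₁)/2 = 0.621.
θ₂ = 360° × 26/29.531 = 317.0°, f₂ = (1 − cos θ₂)/2 = 0.135.
Change = f₂ − f₁ = -0.486 → -49 percentage points.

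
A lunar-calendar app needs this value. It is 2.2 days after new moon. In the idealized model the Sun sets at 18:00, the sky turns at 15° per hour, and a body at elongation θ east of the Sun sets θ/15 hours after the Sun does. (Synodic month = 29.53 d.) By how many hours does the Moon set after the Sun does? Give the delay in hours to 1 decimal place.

Elongation θ = 360° × 2.2/29.53 ≈ 26.8°.
At 15° of sky rotation per hour, 26.8° corresponds to a 1.79 h lag.
So the Moon sets 1.79 h after the Sun.

1.8 h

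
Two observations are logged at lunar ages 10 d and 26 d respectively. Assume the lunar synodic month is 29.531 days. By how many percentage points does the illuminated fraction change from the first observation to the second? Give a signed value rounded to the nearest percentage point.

First observation: θ = 360°·10/29.531 = 121.9°, so f = 0.764.
Second observation: θ = 317.0°, f = 0.135.
Δf = 0.135 − 0.764 = -0.630, i.e. -63 pp.

-63 percentage points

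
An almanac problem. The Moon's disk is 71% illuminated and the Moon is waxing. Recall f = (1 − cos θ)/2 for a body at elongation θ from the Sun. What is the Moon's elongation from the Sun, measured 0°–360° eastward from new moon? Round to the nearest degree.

cos θ = 1 − 2f = -0.420, giving a principal value of 114.8°.
Waxing ⇒ before full, so θ = 114.8°.

115°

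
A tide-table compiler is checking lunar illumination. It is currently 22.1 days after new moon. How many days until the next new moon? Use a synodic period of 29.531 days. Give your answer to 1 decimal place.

One full lunation from the last new moon is 29.531 d; remaining = 29.531 − 22.1 = 7.431 d.

7.4 days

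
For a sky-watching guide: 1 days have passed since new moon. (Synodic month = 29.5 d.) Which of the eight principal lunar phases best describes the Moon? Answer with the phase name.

θ ≈ 360° × 1/29.5 = 12°, which falls in the new moon sector.

new moon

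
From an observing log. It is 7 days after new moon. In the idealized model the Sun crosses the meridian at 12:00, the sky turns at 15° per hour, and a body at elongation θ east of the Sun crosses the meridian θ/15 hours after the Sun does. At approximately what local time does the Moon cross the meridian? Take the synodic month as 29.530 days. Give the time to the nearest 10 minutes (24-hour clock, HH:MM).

Elongation θ = 360° × 7/29.530 ≈ 85.3°.
At 15° of sky rotation per hour, 85.3° corresponds to a 5.69 h lag.
12:00 + 5.689 h ≈ 17:41 → 17:40 to the nearest ten minutes.

17:40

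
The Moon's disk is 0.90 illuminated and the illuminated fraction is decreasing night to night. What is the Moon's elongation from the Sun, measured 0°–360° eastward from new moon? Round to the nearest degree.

217°

Invert f = (1 − cos θ)/2 to get cos θ = 1 − 2(0.90) = -0.800, hence θ₀ = arccos -0.800 = 143.1°.
Since the Moon is past full (waning), take the reflex angle: θ = 360° − 143.1° = 216.9°.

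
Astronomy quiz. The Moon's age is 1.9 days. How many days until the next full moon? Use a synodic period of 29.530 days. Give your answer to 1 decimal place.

Full moon is 0.5 of the way through the cycle: age 0.5 × 29.530 = 14.765 d.
That is 14.765 − 1.9 = 12.865 days ahead.

12.9 days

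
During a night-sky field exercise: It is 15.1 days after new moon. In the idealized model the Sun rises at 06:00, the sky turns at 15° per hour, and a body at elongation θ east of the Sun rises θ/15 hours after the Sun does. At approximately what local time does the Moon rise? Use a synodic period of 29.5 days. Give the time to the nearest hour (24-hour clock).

18:00

The Moon has covered 15.1/29.5 of its cycle, so θ ≈ 360° × 15.1/29.5 = 184.3°.
The Moon trails the Sun by θ/15 = 184.3/15 ≈ 12.28 hours.
06:00 + 12.28 h ≈ 18:17 → 18:00 to the nearest hour.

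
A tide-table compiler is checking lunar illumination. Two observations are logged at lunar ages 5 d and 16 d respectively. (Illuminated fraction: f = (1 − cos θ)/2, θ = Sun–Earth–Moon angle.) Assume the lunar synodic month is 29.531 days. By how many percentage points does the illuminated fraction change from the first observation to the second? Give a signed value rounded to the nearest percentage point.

θ₁ = 360° × 5/29.531 = 61.0°, f₁ = (1 − cos θ₁)/2 = 0.257.
θ₂ = 360° × 16/29.531 = 195.0°, f₂ = (1 − cos θ₂)/2 = 0.983.
Change = f₂ − f₁ = +0.726 → +73 percentage points.

+73 pp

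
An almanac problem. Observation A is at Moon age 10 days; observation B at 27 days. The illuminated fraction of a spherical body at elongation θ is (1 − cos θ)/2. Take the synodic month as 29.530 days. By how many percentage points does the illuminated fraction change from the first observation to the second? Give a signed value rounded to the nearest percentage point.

-69 percentage points

θ₁ = 360° × 10/29.530 = 121.9°, f₁ = (1 − cos θ₁)/2 = 0.764.
θ₂ = 360° × 27/29.530 = 329.2°, f₂ = (1 − cos θ₂)/2 = 0.071.
Change = f₂ − f₁ = -0.694 → -69 percentage points.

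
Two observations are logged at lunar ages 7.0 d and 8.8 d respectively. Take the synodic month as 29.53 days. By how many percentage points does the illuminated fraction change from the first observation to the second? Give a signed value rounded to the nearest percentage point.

+19 percentage points

First observation: θ = 360°·7.0/29.53 = 85.3°, so f = 0.459.
Second observation: θ = 107.3°, f = 0.649.
Δf = 0.649 − 0.459 = +0.189, i.e. +19 pp.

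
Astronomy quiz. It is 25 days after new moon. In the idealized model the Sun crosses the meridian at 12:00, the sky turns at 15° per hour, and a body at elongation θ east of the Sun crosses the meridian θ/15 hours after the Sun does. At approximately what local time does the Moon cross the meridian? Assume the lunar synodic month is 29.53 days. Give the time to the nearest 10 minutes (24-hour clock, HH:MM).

Phase angle: θ = 360°·(25 d)/(29.53 d) = 304.8°.
At 15° of sky rotation per hour, 304.8° corresponds to a 20.32 h lag.
12:00 + 20.318 h ≈ 08:19 → 08:20 to the nearest ten minutes.

08:20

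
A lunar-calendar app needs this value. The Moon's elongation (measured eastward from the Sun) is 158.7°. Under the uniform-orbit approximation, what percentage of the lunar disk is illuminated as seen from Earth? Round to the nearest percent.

f = (1 − cos 158.7°)/2 = (1 − (-0.932))/2 ≈ 0.966, i.e. 97%.

97%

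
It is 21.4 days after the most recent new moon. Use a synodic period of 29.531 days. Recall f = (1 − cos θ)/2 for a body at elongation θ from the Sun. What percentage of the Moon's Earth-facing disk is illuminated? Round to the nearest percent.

Elongation θ = 360° × 21.4/29.531 ≈ 260.9°.
Illuminated fraction = (1 − cos 260.9°)/2 = (1 − (-0.159))/2 ≈ 0.579, so 58%.

58%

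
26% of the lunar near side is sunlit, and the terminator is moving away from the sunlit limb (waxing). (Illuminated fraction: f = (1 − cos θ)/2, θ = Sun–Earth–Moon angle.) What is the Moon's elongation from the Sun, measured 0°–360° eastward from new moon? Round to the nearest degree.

61°

From f = (1 − cos θ)/2: cos θ = 1 − 2×0.26 = 0.480; arccos → 61.3°.
Before full moon the principal value applies: θ = 61.3°.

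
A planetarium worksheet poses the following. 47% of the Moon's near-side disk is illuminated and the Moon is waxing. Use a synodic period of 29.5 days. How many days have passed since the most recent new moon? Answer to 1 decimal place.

7.1 days

Invert f = (1 − cos θ)/2 to get cos θ = 1 − 2(0.47) = 0.060, hence θ₀ = arccos 0.060 = 86.6°.
Waxing ⇒ before full, so θ = 86.6°.
Age = 29.5 × 86.6°/360° ≈ 7.09 days.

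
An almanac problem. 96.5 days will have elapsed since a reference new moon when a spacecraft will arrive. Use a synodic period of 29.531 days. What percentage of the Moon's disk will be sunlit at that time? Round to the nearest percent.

56%

Reduce mod P: 96.5 − 3×29.531 = 7.91 d into the current lunation.
Phase angle: θ = 360°·(7.91 d)/(29.531 d) = 96.4°.
cos 96.4° = (-0.111), so f = (1 − (-0.111))/2 = 0.556, so 56%.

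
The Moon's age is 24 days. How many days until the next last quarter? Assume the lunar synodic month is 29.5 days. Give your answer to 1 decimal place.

Last quarter is 0.75 of the way through the cycle: age 0.75 × 29.5 = 22.125 d.
This lunation's last quarter (22.125 d) has passed, so add one period: 51.625 − 24 = 27.625 days.

27.6 days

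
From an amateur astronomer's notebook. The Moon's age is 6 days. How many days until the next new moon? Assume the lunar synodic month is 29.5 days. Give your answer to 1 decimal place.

23.5 days

One full lunation from the last new moon is 29.5 d; remaining = 29.5 − 6 = 23.500 d.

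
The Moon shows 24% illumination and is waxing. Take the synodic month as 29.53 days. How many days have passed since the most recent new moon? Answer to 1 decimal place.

From f = (1 − cos θ)/2: cos θ = 1 − 2×0.24 = 0.520; arccos → 58.7°.
Before full moon the principal value applies: θ = 58.7°.
That fraction of the synodic month is 58.7/360 × 29.53 d ≈ 4.81 d.

4.8 days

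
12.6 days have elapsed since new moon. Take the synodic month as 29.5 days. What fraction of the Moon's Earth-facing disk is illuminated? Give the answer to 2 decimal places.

0.95

The Moon has covered 12.6/29.5 of its cycle, so θ ≈ 360° × 12.6/29.5 = 153.8°.
With cos θ = (-0.897), the lit fraction is (1 − (-0.897))/2 ≈ 0.948.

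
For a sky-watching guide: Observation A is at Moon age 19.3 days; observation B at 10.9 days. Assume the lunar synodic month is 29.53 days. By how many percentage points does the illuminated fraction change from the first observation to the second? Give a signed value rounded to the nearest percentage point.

θ₁ = 360° × 19.3/29.53 = 235.3°, f₁ = (1 − cos θ₁)/2 = 0.785.
θ₂ = 360° × 10.9/29.53 = 132.9°, f₂ = (1 − cos θ₂)/2 = 0.840.
Change = f₂ − f₁ = +0.056 → +6 percentage points.

+6 pp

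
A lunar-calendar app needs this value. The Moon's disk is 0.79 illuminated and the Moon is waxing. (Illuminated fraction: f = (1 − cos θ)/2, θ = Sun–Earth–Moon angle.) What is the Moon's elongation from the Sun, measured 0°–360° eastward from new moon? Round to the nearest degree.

125°

Invert f = (1 − cos θ)/2 to get cos θ = 1 − 2(0.79) = -0.580, hence θ₀ = arccos -0.580 = 125.5°.
The Moon is waxing (0°–180°), so θ = 125.5° directly.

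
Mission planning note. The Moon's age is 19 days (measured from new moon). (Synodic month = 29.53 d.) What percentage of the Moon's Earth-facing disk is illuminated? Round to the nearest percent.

81%

Phase angle: θ = 360°·(19 d)/(29.53 d) = 231.6°.
Illuminated fraction = (1 − cos 231.6°)/2 = (1 − (-0.621))/2 ≈ 0.810, so 81%.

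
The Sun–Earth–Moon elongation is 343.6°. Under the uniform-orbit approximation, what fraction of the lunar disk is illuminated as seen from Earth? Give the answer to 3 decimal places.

Half-versine of 343.6°: (1 − 0.959)/2 = 0.020.

0.020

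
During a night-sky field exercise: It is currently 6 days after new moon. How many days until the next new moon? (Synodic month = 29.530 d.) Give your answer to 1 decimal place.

23.5 days

One full lunation from the last new moon is 29.530 d; remaining = 29.530 − 6 = 23.530 d.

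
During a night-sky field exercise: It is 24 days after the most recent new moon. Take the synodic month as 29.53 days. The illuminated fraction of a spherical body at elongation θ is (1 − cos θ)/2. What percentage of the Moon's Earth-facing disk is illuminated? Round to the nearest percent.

31%

The Moon has covered 24/29.53 of its cycle, so θ ≈ 360° × 24/29.53 = 292.6°.
cos 292.6° = 0.384, so f = (1 − 0.384)/2 = 0.308, so 31%.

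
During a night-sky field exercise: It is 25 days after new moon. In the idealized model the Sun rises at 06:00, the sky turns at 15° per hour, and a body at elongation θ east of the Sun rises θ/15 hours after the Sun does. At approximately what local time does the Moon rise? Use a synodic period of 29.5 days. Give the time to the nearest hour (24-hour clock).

The Moon has covered 25/29.5 of its cycle, so θ ≈ 360° × 25/29.5 = 305.1°.
Delay after the Sun = 305.1° / (15°/h) ≈ 20.34 h.
06:00 + 20.34 h ≈ 02:20 → 02:00 to the nearest hour.

02:00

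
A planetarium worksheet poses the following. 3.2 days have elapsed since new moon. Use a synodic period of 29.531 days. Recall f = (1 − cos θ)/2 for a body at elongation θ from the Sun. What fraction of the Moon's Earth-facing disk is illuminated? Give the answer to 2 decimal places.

The Moon has covered 3.2/29.531 of its cycle, so θ ≈ 360° × 3.2/29.531 = 39.0°.
Illuminated fraction = (1 − cos 39.0°)/2 = (1 − 0.777)/2 ≈ 0.111.

0.11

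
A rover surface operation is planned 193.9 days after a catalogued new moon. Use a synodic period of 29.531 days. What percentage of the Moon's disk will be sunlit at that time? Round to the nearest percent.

193.9/29.531 = 6.566 lunations, so 6 complete cycles and 16.71 d into the next.
The Moon has covered 16.71/29.531 of its cycle, so θ ≈ 360° × 16.71/29.531 = 203.8°.
With cos θ = (-0.915), the lit fraction is (1 − (-0.915))/2 ≈ 0.958, so 96%.

96%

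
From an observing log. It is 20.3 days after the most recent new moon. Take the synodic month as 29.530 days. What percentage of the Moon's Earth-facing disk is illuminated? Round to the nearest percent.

Elongation θ = 360° × 20.3/29.530 ≈ 247.5°.
With cos θ = (-0.383), the lit fraction is (1 − (-0.383))/2 ≈ 0.692, so 69%.

69%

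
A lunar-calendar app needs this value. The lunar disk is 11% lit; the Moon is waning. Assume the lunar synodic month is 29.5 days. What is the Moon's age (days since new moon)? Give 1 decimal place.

cos θ = 1 − 2f = 0.780, giving a principal value of 38.7°.
A waning Moon lies in 180°–360°, so θ = 360° − 38.7° = 321.3°.
That fraction of the synodic month is 321.3/360 × 29.5 d ≈ 26.33 d.

26.3 days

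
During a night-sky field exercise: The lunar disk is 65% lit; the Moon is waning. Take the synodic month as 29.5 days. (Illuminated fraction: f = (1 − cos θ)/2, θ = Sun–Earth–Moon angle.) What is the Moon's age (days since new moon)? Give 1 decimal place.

20.7 days

Invert f = (1 − cos θ)/2 to get cos θ = 1 − 2(0.65) = -0.300, hence θ₀ = arccos -0.300 = 107.5°.
A waning Moon lies in 180°–360°, so θ = 360° − 107.5° = 252.5°.
Age = 29.5 × 252.5°/360° ≈ 20.69 days.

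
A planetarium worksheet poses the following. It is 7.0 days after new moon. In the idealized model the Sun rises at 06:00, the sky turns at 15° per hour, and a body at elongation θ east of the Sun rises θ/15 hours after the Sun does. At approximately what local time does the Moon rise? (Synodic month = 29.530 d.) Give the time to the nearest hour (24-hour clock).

Phase angle: θ = 360°·(7.0 d)/(29.530 d) = 85.3°.
Delay after the Sun = 85.3° / (15°/h) ≈ 5.69 h.
06:00 + 5.69 h ≈ 11:41 → 12:00 to the nearest hour.

12:00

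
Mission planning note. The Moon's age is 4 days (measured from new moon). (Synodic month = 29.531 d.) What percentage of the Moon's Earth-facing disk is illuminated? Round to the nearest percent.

Phase angle: θ = 360°·(4 d)/(29.531 d) = 48.8°.
cos 48.8° = 0.659, so f = (1 − 0.659)/2 = 0.170, so 17%.

17%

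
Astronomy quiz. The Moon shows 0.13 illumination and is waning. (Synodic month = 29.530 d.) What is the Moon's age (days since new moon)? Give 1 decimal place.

26.1 days

From f = (1 − cos θ)/2: cos θ = 1 − 2×0.13 = 0.740; arccos → 42.3°.
A waning Moon lies in 180°–360°, so θ = 360° − 42.3° = 317.7°.
At 360°/29.530 d per day, 317.7° corresponds to 26.06 days.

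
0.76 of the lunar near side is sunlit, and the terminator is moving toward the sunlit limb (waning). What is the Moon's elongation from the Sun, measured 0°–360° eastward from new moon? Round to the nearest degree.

239°

From f = (1 − cos θ)/2: cos θ = 1 − 2×0.76 = -0.520; arccos → 121.3°.
A waning Moon lies in 180°–360°, so θ = 360° − 121.3° = 238.7°.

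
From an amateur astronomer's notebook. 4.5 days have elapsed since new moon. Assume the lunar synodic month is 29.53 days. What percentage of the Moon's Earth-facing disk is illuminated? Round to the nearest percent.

Elongation θ = 360° × 4.5/29.53 ≈ 54.9°.
cos 54.9° = 0.576, so f = (1 − 0.576)/2 = 0.212, so 21%.

21%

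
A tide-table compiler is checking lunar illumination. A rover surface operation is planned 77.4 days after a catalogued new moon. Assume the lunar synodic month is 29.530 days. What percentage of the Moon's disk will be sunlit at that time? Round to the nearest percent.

77.4/29.530 = 2.621 lunations, so 2 complete cycles and 18.34 d into the next.
Elongation θ = 360° × 18.34/29.530 ≈ 223.6°.
With cos θ = (-0.724), the lit fraction is (1 − (-0.724))/2 ≈ 0.862, so 86%.

86%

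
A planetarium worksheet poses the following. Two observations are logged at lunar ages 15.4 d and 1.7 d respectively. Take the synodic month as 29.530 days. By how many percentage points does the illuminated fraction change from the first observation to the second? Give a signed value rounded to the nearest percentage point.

-96 percentage points

First observation: θ = 360°·15.4/29.530 = 187.7°, so f = 0.995.
Second observation: θ = 20.7°, f = 0.032.
Δf = 0.032 − 0.995 = -0.963, i.e. -96 pp.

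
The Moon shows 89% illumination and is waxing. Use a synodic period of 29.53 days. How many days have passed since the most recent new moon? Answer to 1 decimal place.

Invert f = (1 − cos θ)/2 to get cos θ = 1 − 2(0.89) = -0.780, hence θ₀ = arccos -0.780 = 141.3°.
Before full moon the principal value applies: θ = 141.3°.
At 360°/29.53 d per day, 141.3° corresponds to 11.59 days.

11.6 days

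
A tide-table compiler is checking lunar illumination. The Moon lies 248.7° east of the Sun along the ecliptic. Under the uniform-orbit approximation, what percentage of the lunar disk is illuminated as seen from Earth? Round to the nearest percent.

68%

f = (1 − cos 248.7°)/2 = (1 − (-0.363))/2 ≈ 0.682, i.e. 68%.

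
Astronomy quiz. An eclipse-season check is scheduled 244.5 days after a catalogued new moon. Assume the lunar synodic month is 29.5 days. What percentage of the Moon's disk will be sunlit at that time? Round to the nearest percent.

62%

244.5 d spans 8 complete synodic months (8 × 29.5 = 236.00 d) plus 8.50 d.
Phase angle: θ = 360°·(8.50 d)/(29.5 d) = 103.7°.
Illuminated fraction = (1 − cos 103.7°)/2 = (1 − (-0.237))/2 ≈ 0.619, so 62%.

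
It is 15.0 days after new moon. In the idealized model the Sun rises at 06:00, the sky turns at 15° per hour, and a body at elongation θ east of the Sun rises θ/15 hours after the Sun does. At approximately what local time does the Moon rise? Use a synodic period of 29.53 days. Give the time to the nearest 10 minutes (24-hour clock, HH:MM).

18:10

Elongation θ = 360° × 15.0/29.53 ≈ 182.9°.
At 15° of sky rotation per hour, 182.9° corresponds to a 12.19 h lag.
06:00 + 12.191 h ≈ 18:11 → 18:10 to the nearest ten minutes.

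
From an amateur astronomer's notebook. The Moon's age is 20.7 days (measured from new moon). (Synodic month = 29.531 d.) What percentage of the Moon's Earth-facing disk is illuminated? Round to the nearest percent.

65%

Phase angle: θ = 360°·(20.7 d)/(29.531 d) = 252.3°.
Illuminated fraction = (1 − cos 252.3°)/2 = (1 − (-0.303))/2 ≈ 0.652, so 65%.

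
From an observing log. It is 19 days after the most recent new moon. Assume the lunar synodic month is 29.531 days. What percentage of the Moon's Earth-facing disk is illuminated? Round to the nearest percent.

81%

The Moon has covered 19/29.531 of its cycle, so θ ≈ 360° × 19/29.531 = 231.6°.
Illuminated fraction = (1 − cos 231.6°)/2 = (1 − (-0.621))/2 ≈ 0.810, so 81%.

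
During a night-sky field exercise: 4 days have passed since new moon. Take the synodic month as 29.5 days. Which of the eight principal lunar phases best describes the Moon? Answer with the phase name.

waxing crescent

θ ≈ 360° × 4/29.5 = 49°, which falls in the waxing crescent sector.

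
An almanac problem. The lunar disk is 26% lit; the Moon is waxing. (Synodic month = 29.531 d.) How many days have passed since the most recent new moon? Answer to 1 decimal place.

From f = (1 − cos θ)/2: cos θ = 1 − 2×0.26 = 0.480; arccos → 61.3°.
Waxing ⇒ before full, so θ = 61.3°.
That fraction of the synodic month is 61.3/360 × 29.531 d ≈ 5.03 d.

5.0 days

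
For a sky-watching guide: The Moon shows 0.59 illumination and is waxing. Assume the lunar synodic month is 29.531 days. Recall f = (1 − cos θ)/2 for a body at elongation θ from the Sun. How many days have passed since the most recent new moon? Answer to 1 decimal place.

From f = (1 − cos θ)/2: cos θ = 1 − 2×0.59 = -0.180; arccos → 100.4°.
Before full moon the principal value applies: θ = 100.4°.
At 360°/29.531 d per day, 100.4° corresponds to 8.23 days.

8.2 days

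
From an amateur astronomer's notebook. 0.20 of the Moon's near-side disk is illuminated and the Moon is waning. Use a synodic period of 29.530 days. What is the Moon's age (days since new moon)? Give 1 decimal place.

From f = (1 − cos θ)/2: cos θ = 1 − 2×0.20 = 0.600; arccos → 53.1°.
A waning Moon lies in 180°–360°, so θ = 360° − 53.1° = 306.9°.
That fraction of the synodic month is 306.9/360 × 29.530 d ≈ 25.17 d.

25.2 days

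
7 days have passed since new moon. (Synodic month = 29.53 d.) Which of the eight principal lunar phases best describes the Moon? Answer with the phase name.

first quarter

At 7/29.53 of the cycle, θ ≈ 85° — the first quarter range.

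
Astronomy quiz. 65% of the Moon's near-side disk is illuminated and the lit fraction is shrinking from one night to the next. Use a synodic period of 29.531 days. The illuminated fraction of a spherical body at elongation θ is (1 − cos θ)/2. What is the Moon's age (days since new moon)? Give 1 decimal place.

Invert f = (1 − cos θ)/2 to get cos θ = 1 − 2(0.65) = -0.300, hence θ₀ = arccos -0.300 = 107.5°.
A waning Moon lies in 180°–360°, so θ = 360° − 107.5° = 252.5°.
That fraction of the synodic month is 252.5/360 × 29.531 d ≈ 20.72 d.

20.7 days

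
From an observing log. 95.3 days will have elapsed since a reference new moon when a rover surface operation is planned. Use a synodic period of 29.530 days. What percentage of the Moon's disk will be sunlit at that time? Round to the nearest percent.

95.3 d spans 3 complete synodic months (3 × 29.530 = 88.59 d) plus 6.71 d.
Elongation θ = 360° × 6.71/29.530 ≈ 81.8°.
With cos θ = 0.143, the lit fraction is (1 − 0.143)/2 ≈ 0.429, so 43%.

43%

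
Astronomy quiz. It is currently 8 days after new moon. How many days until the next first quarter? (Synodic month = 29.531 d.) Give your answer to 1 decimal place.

28.9 days

First quarter occurs at elongation 90°, i.e. at age 29.531 × 90/360 = 7.383 d.
Already past this cycle's first quarter; the next is at 7.383 + 29.531 = 36.914 d, so 36.914 − 8 = 28.914 days.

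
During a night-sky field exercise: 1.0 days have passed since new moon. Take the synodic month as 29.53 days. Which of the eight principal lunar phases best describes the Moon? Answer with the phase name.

new moon

θ ≈ 360° × 1.0/29.53 = 12°, which falls in the new moon sector.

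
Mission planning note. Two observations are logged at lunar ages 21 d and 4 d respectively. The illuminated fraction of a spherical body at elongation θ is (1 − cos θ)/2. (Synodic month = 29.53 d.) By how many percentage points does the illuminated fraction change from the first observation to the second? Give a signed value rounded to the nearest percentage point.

θ₁ = 360° × 21/29.53 = 256.0°, f₁ = (1 − cos θ₁)/2 = 0.621.
θ₂ = 360° × 4/29.53 = 48.8°, f₂ = (1 − cos θ₂)/2 = 0.170.
Change = f₂ − f₁ = -0.450 → -45 percentage points.

-45 percentage points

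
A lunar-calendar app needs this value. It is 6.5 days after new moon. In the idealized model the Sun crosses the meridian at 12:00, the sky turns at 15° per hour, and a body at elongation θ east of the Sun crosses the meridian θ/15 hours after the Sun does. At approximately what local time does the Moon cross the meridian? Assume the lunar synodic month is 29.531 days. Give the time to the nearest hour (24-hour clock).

Elongation θ = 360° × 6.5/29.531 ≈ 79.2°.
The Moon trails the Sun by θ/15 = 79.2/15 ≈ 5.28 hours.
12:00 + 5.28 h ≈ 17:17 → 17:00 to the nearest hour.

17:00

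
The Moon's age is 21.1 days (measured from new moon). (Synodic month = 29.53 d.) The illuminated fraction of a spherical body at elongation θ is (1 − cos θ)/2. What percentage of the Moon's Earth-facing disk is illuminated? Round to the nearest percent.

Elongation θ = 360° × 21.1/29.53 ≈ 257.2°.
With cos θ = (-0.221), the lit fraction is (1 − (-0.221))/2 ≈ 0.611, so 61%.

61%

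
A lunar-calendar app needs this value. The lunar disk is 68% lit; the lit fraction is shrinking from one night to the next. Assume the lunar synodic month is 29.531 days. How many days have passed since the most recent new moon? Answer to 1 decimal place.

20.4 days

Invert f = (1 − cos θ)/2 to get cos θ = 1 − 2(0.68) = -0.360, hence θ₀ = arccos -0.360 = 111.1°.
Since the Moon is past full (waning), take the reflex angle: θ = 360° − 111.1° = 248.9°.
Age = 29.531 × 248.9°/360° ≈ 20.42 days.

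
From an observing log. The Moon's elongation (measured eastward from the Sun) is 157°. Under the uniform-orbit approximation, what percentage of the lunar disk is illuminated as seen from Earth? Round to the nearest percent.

96%

f = (1 − cos 157°)/2 = (1 − (-0.921))/2 ≈ 0.960, i.e. 96%.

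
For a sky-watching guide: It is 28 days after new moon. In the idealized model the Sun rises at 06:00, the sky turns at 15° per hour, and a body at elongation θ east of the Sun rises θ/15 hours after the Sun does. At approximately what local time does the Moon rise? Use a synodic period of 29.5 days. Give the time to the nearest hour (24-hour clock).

05:00

Elongation θ = 360° × 28/29.5 ≈ 341.7°.
The Moon trails the Sun by θ/15 = 341.7/15 ≈ 22.78 hours.
06:00 + 22.78 h ≈ 04:47 → 05:00 to the nearest hour.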